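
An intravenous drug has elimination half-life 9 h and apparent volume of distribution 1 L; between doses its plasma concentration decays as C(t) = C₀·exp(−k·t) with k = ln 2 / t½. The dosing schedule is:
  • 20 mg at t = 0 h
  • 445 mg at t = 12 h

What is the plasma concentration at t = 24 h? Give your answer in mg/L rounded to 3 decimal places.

k = ln 2 / 9 = 0.07702 per h
Dose 1 (20 mg at t=0 h): 20·exp(−0.07702·24) = 3.150 mg/L
Dose 2 (445 mg at t=12 h): 445·exp(−0.07702·12) = 176.598 mg/L
C(24) = 3.150 + 176.598 = 179.748 mg/L

179.748 mg/L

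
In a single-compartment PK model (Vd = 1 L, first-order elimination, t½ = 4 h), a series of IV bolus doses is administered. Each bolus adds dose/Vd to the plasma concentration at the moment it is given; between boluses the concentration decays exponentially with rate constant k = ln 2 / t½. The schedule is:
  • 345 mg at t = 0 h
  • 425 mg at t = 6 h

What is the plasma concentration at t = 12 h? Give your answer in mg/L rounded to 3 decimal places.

193.385 mg/L

k = ln 2 / 4 = 0.17329 per h
Dose 1 (345 mg at t=0 h): 345·exp(−0.17329·12) = 43.125 mg/L
Dose 2 (425 mg at t=6 h): 425·exp(−0.17329·6) = 150.260 mg/L
C(12) = 43.125 + 150.260 = 193.385 mg/L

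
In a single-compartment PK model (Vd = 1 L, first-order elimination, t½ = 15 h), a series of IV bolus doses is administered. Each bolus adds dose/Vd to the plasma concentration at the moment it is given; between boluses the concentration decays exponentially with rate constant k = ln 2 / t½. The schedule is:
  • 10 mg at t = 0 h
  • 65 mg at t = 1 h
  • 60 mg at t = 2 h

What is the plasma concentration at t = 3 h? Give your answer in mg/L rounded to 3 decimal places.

125.258 mg/L

k = ln 2 / 15 = 0.04621 per h
Dose 1 (10 mg at t=0 h): 10·exp(−0.04621·3) = 8.706 mg/L
Dose 2 (65 mg at t=1 h): 65·exp(−0.04621·2) = 59.262 mg/L
Dose 3 (60 mg at t=2 h): 60·exp(−0.04621·1) = 57.290 mg/L
C(3) = 8.706 + 59.262 + 57.290 = 125.258 mg/L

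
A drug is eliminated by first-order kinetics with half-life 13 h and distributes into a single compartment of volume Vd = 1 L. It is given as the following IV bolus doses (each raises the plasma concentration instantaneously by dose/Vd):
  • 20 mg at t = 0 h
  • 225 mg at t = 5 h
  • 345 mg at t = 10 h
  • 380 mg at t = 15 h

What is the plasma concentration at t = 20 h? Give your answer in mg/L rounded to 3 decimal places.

k = ln 2 / 13 = 0.05332 per h
Dose 1 (20 mg at t=0 h): 20·exp(−0.05332·20) = 6.885 mg/L
Dose 2 (225 mg at t=5 h): 225·exp(−0.05332·15) = 101.121 mg/L
Dose 3 (345 mg at t=10 h): 345·exp(−0.05332·10) = 202.422 mg/L
Dose 4 (380 mg at t=15 h): 380·exp(−0.05332·5) = 291.074 mg/L
C(20) = 6.885 + 101.121 + 202.422 + 291.074 = 601.501 mg/L

601.501 mg/L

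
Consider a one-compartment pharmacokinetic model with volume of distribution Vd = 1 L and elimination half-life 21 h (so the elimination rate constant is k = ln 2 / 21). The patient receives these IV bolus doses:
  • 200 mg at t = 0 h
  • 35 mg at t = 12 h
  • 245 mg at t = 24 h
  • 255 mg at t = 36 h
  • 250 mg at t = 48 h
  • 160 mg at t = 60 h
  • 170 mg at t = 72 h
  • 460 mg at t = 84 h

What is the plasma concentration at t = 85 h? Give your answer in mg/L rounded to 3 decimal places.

798.124 mg/L

k = ln 2 / 21 = 0.03301 per h
Dose 1 (200 mg at t=0 h): 200·exp(−0.03301·85) = 12.094 mg/L
Dose 2 (35 mg at t=12 h): 35·exp(−0.03301·73) = 3.145 mg/L
Dose 3 (245 mg at t=24 h): 245·exp(−0.03301·61) = 32.715 mg/L
Dose 4 (255 mg at t=36 h): 255·exp(−0.03301·49) = 50.598 mg/L
Dose 5 (250 mg at t=48 h): 250·exp(−0.03301·37) = 73.715 mg/L
Dose 6 (160 mg at t=60 h): 160·exp(−0.03301·25) = 70.105 mg/L
Dose 7 (170 mg at t=72 h): 170·exp(−0.03301·13) = 110.687 mg/L
Dose 8 (460 mg at t=84 h): 460·exp(−0.03301·1) = 445.065 mg/L
C(85) = 12.094 + 3.145 + 32.715 + 50.598 + 73.715 + 70.105 + 110.687 + 445.065 = 798.124 mg/L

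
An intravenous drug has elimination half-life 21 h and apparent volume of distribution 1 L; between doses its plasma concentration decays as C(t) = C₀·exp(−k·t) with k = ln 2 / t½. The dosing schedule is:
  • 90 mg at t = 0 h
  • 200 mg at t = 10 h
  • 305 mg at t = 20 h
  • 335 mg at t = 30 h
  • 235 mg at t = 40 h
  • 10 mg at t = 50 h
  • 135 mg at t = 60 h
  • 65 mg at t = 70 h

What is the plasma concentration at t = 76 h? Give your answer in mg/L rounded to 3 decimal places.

k = ln 2 / 21 = 0.03301 per h
Dose 1 (90 mg at t=0 h): 90·exp(−0.03301·76) = 7.325 mg/L
Dose 2 (200 mg at t=10 h): 200·exp(−0.03301·66) = 22.643 mg/L
Dose 3 (305 mg at t=20 h): 305·exp(−0.03301·56) = 48.034 mg/L
Dose 4 (335 mg at t=30 h): 335·exp(−0.03301·46) = 73.392 mg/L
Dose 5 (235 mg at t=40 h): 235·exp(−0.03301·36) = 71.617 mg/L
Dose 6 (10 mg at t=50 h): 10·exp(−0.03301·26) = 4.239 mg/L
Dose 7 (135 mg at t=60 h): 135·exp(−0.03301·16) = 79.612 mg/L
Dose 8 (65 mg at t=70 h): 65·exp(−0.03301·6) = 53.322 mg/L
C(76) = 7.325 + 22.643 + 48.034 + 73.392 + 71.617 + 4.239 + 79.612 + 53.322 = 360.184 mg/L

360.184 mg/L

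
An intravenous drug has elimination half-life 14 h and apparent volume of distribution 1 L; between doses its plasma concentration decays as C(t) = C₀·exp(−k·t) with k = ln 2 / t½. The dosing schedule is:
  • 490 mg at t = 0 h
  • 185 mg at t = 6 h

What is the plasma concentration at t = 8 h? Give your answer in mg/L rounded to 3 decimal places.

k = ln 2 / 14 = 0.04951 per h
Dose 1 (490 mg at t=0 h): 490·exp(−0.04951·8) = 329.746 mg/L
Dose 2 (185 mg at t=6 h): 185·exp(−0.04951·2) = 167.559 mg/L
C(8) = 329.746 + 167.559 = 497.304 mg/L

497.304 mg/L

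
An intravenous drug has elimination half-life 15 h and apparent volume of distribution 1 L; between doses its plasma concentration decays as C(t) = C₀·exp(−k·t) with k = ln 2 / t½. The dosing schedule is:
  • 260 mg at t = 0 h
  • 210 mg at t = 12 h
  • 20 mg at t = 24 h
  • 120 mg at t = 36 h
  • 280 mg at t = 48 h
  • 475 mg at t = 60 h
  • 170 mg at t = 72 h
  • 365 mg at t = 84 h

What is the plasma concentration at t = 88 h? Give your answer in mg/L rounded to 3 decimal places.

k = ln 2 / 15 = 0.04621 per h
Dose 1 (260 mg at t=0 h): 260·exp(−0.04621·88) = 4.456 mg/L
Dose 2 (210 mg at t=12 h): 210·exp(−0.04621·76) = 6.266 mg/L
Dose 3 (20 mg at t=24 h): 20·exp(−0.04621·64) = 1.039 mg/L
Dose 4 (120 mg at t=36 h): 120·exp(−0.04621·52) = 10.855 mg/L
Dose 5 (280 mg at t=48 h): 280·exp(−0.04621·40) = 44.097 mg/L
Dose 6 (475 mg at t=60 h): 475·exp(−0.04621·28) = 130.248 mg/L
Dose 7 (170 mg at t=72 h): 170·exp(−0.04621·16) = 81.162 mg/L
Dose 8 (365 mg at t=84 h): 365·exp(−0.04621·4) = 303.402 mg/L
C(88) = 4.456 + 6.266 + 1.039 + 10.855 + 44.097 + 130.248 + 81.162 + 303.402 = 581.524 mg/L

581.524 mg/L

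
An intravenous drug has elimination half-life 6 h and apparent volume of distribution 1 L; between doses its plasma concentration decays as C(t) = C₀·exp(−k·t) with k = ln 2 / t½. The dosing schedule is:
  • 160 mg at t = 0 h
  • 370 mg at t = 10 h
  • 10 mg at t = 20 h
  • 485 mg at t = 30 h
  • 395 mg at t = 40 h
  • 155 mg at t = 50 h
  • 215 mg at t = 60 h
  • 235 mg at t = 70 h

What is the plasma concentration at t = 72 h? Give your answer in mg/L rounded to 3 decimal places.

k = ln 2 / 6 = 0.11552 per h
Dose 1 (160 mg at t=0 h): 160·exp(−0.11552·72) = 0.039 mg/L
Dose 2 (370 mg at t=10 h): 370·exp(−0.11552·62) = 0.287 mg/L
Dose 3 (10 mg at t=20 h): 10·exp(−0.11552·52) = 0.025 mg/L
Dose 4 (485 mg at t=30 h): 485·exp(−0.11552·42) = 3.789 mg/L
Dose 5 (395 mg at t=40 h): 395·exp(−0.11552·32) = 9.797 mg/L
Dose 6 (155 mg at t=50 h): 155·exp(−0.11552·22) = 12.205 mg/L
Dose 7 (215 mg at t=60 h): 215·exp(−0.11552·12) = 53.750 mg/L
Dose 8 (235 mg at t=70 h): 235·exp(−0.11552·2) = 186.520 mg/L
C(72) = 0.039 + 0.287 + 0.025 + 3.789 + 9.797 + 12.205 + 53.750 + 186.520 = 266.412 mg/L

266.412 mg/L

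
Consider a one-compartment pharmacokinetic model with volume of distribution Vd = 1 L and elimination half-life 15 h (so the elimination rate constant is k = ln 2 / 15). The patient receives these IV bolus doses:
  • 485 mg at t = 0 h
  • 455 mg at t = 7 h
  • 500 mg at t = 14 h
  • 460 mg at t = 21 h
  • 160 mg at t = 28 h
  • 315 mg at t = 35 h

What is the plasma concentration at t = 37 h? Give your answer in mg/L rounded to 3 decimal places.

k = ln 2 / 15 = 0.04621 per h
Dose 1 (485 mg at t=0 h): 485·exp(−0.04621·37) = 87.741 mg/L
Dose 2 (455 mg at t=7 h): 455·exp(−0.04621·30) = 113.750 mg/L
Dose 3 (500 mg at t=14 h): 500·exp(−0.04621·23) = 172.739 mg/L
Dose 4 (460 mg at t=21 h): 460·exp(−0.04621·16) = 219.614 mg/L
Dose 5 (160 mg at t=28 h): 160·exp(−0.04621·9) = 105.561 mg/L
Dose 6 (315 mg at t=35 h): 315·exp(−0.04621·2) = 287.193 mg/L
C(37) = 87.741 + 113.750 + 172.739 + 219.614 + 105.561 + 287.193 = 986.597 mg/L

986.597 mg/L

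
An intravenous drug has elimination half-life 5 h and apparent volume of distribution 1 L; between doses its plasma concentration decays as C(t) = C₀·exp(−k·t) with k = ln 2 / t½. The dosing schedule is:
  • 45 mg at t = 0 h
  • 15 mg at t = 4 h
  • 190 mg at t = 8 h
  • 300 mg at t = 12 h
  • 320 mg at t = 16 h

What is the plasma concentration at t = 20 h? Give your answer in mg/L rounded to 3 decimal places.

k = ln 2 / 5 = 0.13863 per h
Dose 1 (45 mg at t=0 h): 45·exp(−0.13863·20) = 2.812 mg/L
Dose 2 (15 mg at t=4 h): 15·exp(−0.13863·16) = 1.632 mg/L
Dose 3 (190 mg at t=8 h): 190·exp(−0.13863·12) = 35.998 mg/L
Dose 4 (300 mg at t=12 h): 300·exp(−0.13863·8) = 98.963 mg/L
Dose 5 (320 mg at t=16 h): 320·exp(−0.13863·4) = 183.792 mg/L
C(20) = 2.812 + 1.632 + 35.998 + 98.963 + 183.792 = 323.198 mg/L

323.198 mg/L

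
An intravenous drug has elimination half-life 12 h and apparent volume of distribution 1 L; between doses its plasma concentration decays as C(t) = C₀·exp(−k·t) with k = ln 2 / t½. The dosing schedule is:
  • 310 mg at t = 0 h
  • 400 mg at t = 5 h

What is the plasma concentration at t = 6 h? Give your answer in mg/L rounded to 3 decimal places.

596.753 mg/L

k = ln 2 / 12 = 0.05776 per h
Dose 1 (310 mg at t=0 h): 310·exp(−0.05776·6) = 219.203 mg/L
Dose 2 (400 mg at t=5 h): 400·exp(−0.05776·1) = 377.550 mg/L
C(6) = 219.203 + 377.550 = 596.753 mg/L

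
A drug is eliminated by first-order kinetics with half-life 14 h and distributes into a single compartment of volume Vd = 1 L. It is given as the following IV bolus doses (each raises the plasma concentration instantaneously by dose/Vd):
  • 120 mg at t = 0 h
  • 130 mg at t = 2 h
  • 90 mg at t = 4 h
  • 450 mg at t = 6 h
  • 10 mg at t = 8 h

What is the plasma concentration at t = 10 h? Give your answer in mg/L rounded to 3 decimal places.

k = ln 2 / 14 = 0.04951 per h
Dose 1 (120 mg at t=0 h): 120·exp(−0.04951·10) = 73.141 mg/L
Dose 2 (130 mg at t=2 h): 130·exp(−0.04951·8) = 87.484 mg/L
Dose 3 (90 mg at t=4 h): 90·exp(−0.04951·6) = 66.870 mg/L
Dose 4 (450 mg at t=6 h): 450·exp(−0.04951·4) = 369.151 mg/L
Dose 5 (10 mg at t=8 h): 10·exp(−0.04951·2) = 9.057 mg/L
C(10) = 73.141 + 87.484 + 66.870 + 369.151 + 9.057 = 605.702 mg/L

605.702 mg/L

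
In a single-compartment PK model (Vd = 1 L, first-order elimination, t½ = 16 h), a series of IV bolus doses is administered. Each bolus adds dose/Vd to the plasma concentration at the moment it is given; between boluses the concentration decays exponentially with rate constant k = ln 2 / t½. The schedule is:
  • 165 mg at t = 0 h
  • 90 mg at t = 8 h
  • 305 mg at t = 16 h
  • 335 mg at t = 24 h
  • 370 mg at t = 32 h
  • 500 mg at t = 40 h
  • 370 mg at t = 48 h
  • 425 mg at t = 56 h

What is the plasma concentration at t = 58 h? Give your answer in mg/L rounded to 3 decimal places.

k = ln 2 / 16 = 0.04332 per h
Dose 1 (165 mg at t=0 h): 165·exp(−0.04332·58) = 13.374 mg/L
Dose 2 (90 mg at t=8 h): 90·exp(−0.04332·50) = 10.316 mg/L
Dose 3 (305 mg at t=16 h): 305·exp(−0.04332·42) = 49.442 mg/L
Dose 4 (335 mg at t=24 h): 335·exp(−0.04332·34) = 76.799 mg/L
Dose 5 (370 mg at t=32 h): 370·exp(−0.04332·26) = 119.958 mg/L
Dose 6 (500 mg at t=40 h): 500·exp(−0.04332·18) = 229.251 mg/L
Dose 7 (370 mg at t=48 h): 370·exp(−0.04332·10) = 239.915 mg/L
Dose 8 (425 mg at t=56 h): 425·exp(−0.04332·2) = 389.727 mg/L
C(58) = 13.374 + 10.316 + 49.442 + 76.799 + 119.958 + 229.251 + 239.915 + 389.727 = 1128.782 mg/L

1128.782 mg/L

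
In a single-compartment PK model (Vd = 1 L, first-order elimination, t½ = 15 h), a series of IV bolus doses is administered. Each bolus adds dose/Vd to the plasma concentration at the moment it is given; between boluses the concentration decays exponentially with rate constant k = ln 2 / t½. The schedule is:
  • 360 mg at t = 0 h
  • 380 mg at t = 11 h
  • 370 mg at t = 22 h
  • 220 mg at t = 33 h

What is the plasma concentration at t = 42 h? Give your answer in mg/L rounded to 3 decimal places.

434.382 mg/L

k = ln 2 / 15 = 0.04621 per h
Dose 1 (360 mg at t=0 h): 360·exp(−0.04621·42) = 51.691 mg/L
Dose 2 (380 mg at t=11 h): 380·exp(−0.04621·31) = 90.710 mg/L
Dose 3 (370 mg at t=22 h): 370·exp(−0.04621·20) = 146.835 mg/L
Dose 4 (220 mg at t=33 h): 220·exp(−0.04621·9) = 145.146 mg/L
C(42) = 51.691 + 90.710 + 146.835 + 145.146 = 434.382 mg/L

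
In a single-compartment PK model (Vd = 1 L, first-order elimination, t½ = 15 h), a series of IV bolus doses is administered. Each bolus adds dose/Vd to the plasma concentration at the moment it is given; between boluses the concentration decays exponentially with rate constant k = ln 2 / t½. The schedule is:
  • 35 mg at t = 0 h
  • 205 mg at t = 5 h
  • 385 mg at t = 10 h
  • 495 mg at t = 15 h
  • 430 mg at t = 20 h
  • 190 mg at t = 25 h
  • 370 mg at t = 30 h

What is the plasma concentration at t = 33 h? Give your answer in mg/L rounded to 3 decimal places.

1101.503 mg/L

k = ln 2 / 15 = 0.04621 per h
Dose 1 (35 mg at t=0 h): 35·exp(−0.04621·33) = 7.617 mg/L
Dose 2 (205 mg at t=5 h): 205·exp(−0.04621·28) = 56.212 mg/L
Dose 3 (385 mg at t=10 h): 385·exp(−0.04621·23) = 133.009 mg/L
Dose 4 (495 mg at t=15 h): 495·exp(−0.04621·18) = 215.461 mg/L
Dose 5 (430 mg at t=20 h): 430·exp(−0.04621·13) = 235.817 mg/L
Dose 6 (190 mg at t=25 h): 190·exp(−0.04621·8) = 131.282 mg/L
Dose 7 (370 mg at t=30 h): 370·exp(−0.04621·3) = 322.104 mg/L
C(33) = 7.617 + 56.212 + 133.009 + 215.461 + 235.817 + 131.282 + 322.104 = 1101.503 mg/L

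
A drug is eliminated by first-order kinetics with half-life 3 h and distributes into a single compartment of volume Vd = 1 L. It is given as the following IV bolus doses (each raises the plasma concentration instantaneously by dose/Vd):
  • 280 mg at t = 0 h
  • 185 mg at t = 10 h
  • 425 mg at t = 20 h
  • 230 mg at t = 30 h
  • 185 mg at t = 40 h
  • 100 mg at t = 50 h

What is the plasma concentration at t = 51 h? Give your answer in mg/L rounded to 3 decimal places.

k = ln 2 / 3 = 0.23105 per h
Dose 1 (280 mg at t=0 h): 280·exp(−0.23105·51) = 0.002 mg/L
Dose 2 (185 mg at t=10 h): 185·exp(−0.23105·41) = 0.014 mg/L
Dose 3 (425 mg at t=20 h): 425·exp(−0.23105·31) = 0.329 mg/L
Dose 4 (230 mg at t=30 h): 230·exp(−0.23105·21) = 1.797 mg/L
Dose 5 (185 mg at t=40 h): 185·exp(−0.23105·11) = 14.568 mg/L
Dose 6 (100 mg at t=50 h): 100·exp(−0.23105·1) = 79.370 mg/L
C(51) = 0.002 + 0.014 + 0.329 + 1.797 + 14.568 + 79.370 = 96.081 mg/L

96.081 mg/L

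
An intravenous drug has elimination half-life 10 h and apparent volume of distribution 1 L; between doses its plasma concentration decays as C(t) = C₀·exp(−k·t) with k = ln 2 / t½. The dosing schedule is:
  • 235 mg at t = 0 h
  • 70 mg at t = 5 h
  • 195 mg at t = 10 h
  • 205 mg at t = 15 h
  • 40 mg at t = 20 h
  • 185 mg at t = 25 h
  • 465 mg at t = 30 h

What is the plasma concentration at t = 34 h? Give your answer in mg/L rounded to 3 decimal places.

590.214 mg/L

k = ln 2 / 10 = 0.06931 per h
Dose 1 (235 mg at t=0 h): 235·exp(−0.06931·34) = 22.262 mg/L
Dose 2 (70 mg at t=5 h): 70·exp(−0.06931·29) = 9.378 mg/L
Dose 3 (195 mg at t=10 h): 195·exp(−0.06931·24) = 36.946 mg/L
Dose 4 (205 mg at t=15 h): 205·exp(−0.06931·19) = 54.928 mg/L
Dose 5 (40 mg at t=20 h): 40·exp(−0.06931·14) = 15.157 mg/L
Dose 6 (185 mg at t=25 h): 185·exp(−0.06931·9) = 99.139 mg/L
Dose 7 (465 mg at t=30 h): 465·exp(−0.06931·4) = 352.404 mg/L
C(34) = 22.262 + 9.378 + 36.946 + 54.928 + 15.157 + 99.139 + 352.404 = 590.214 mg/L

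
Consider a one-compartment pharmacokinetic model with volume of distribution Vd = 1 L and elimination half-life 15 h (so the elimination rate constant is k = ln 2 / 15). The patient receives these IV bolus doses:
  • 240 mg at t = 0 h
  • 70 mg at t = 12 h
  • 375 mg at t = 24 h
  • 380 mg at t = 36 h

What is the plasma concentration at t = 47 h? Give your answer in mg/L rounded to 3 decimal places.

k = ln 2 / 15 = 0.04621 per h
Dose 1 (240 mg at t=0 h): 240·exp(−0.04621·47) = 27.352 mg/L
Dose 2 (70 mg at t=12 h): 70·exp(−0.04621·35) = 13.890 mg/L
Dose 3 (375 mg at t=24 h): 375·exp(−0.04621·23) = 129.554 mg/L
Dose 4 (380 mg at t=36 h): 380·exp(−0.04621·11) = 228.575 mg/L
C(47) = 27.352 + 13.890 + 129.554 + 228.575 = 399.371 mg/L

399.371 mg/L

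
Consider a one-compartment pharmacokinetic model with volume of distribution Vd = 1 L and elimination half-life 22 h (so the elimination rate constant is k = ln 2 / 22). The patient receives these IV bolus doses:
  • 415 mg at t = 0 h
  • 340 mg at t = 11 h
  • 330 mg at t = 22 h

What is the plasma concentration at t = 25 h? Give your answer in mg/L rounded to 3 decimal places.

707.756 mg/L

k = ln 2 / 22 = 0.03151 per h
Dose 1 (415 mg at t=0 h): 415·exp(−0.03151·25) = 188.785 mg/L
Dose 2 (340 mg at t=11 h): 340·exp(−0.03151·14) = 218.733 mg/L
Dose 3 (330 mg at t=22 h): 330·exp(−0.03151·3) = 300.237 mg/L
C(25) = 188.785 + 218.733 + 300.237 = 707.756 mg/L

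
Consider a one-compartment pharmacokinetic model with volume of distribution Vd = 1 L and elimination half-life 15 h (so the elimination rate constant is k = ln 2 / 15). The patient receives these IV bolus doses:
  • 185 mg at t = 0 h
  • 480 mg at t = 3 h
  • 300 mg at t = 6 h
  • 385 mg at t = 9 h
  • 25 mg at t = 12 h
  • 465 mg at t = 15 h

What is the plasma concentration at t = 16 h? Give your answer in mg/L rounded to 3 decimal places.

k = ln 2 / 15 = 0.04621 per h
Dose 1 (185 mg at t=0 h): 185·exp(−0.04621·16) = 88.323 mg/L
Dose 2 (480 mg at t=3 h): 480·exp(−0.04621·13) = 263.238 mg/L
Dose 3 (300 mg at t=6 h): 300·exp(−0.04621·10) = 188.988 mg/L
Dose 4 (385 mg at t=9 h): 385·exp(−0.04621·7) = 278.599 mg/L
Dose 5 (25 mg at t=12 h): 25·exp(−0.04621·4) = 20.781 mg/L
Dose 6 (465 mg at t=15 h): 465·exp(−0.04621·1) = 444.001 mg/L
C(16) = 88.323 + 263.238 + 188.988 + 278.599 + 20.781 + 444.001 = 1283.931 mg/L

1283.931 mg/L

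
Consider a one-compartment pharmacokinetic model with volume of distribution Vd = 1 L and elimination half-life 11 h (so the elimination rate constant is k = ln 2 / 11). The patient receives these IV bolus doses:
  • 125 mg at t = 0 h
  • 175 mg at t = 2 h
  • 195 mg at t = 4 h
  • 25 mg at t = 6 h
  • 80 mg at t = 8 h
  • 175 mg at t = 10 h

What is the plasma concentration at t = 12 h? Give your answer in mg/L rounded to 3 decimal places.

503.247 mg/L

k = ln 2 / 11 = 0.06301 per h
Dose 1 (125 mg at t=0 h): 125·exp(−0.06301·12) = 58.683 mg/L
Dose 2 (175 mg at t=2 h): 175·exp(−0.06301·10) = 93.191 mg/L
Dose 3 (195 mg at t=4 h): 195·exp(−0.06301·8) = 117.789 mg/L
Dose 4 (25 mg at t=6 h): 25·exp(−0.06301·6) = 17.129 mg/L
Dose 5 (80 mg at t=8 h): 80·exp(−0.06301·4) = 62.176 mg/L
Dose 6 (175 mg at t=10 h): 175·exp(−0.06301·2) = 154.278 mg/L
C(12) = 58.683 + 93.191 + 117.789 + 17.129 + 62.176 + 154.278 = 503.247 mg/L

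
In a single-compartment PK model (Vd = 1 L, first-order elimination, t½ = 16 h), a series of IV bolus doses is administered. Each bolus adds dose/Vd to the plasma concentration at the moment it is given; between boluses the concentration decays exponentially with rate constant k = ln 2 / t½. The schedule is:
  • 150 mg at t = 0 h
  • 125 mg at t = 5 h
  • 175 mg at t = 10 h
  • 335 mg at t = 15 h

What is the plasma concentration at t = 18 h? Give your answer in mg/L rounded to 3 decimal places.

k = ln 2 / 16 = 0.04332 per h
Dose 1 (150 mg at t=0 h): 150·exp(−0.04332·18) = 68.775 mg/L
Dose 2 (125 mg at t=5 h): 125·exp(−0.04332·13) = 71.174 mg/L
Dose 3 (175 mg at t=10 h): 175·exp(−0.04332·8) = 123.744 mg/L
Dose 4 (335 mg at t=15 h): 335·exp(−0.04332·3) = 294.172 mg/L
C(18) = 68.775 + 71.174 + 123.744 + 294.172 = 557.866 mg/L

557.866 mg/L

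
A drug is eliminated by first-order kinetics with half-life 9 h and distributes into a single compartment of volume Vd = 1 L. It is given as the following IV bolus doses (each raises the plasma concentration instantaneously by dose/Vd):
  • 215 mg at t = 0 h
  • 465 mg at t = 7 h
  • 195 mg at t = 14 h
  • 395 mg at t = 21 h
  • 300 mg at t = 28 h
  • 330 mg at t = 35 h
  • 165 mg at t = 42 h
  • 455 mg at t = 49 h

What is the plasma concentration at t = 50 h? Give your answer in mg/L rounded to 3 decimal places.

k = ln 2 / 9 = 0.07702 per h
Dose 1 (215 mg at t=0 h): 215·exp(−0.07702·50) = 4.571 mg/L
Dose 2 (465 mg at t=7 h): 465·exp(−0.07702·43) = 16.951 mg/L
Dose 3 (195 mg at t=14 h): 195·exp(−0.07702·36) = 12.188 mg/L
Dose 4 (395 mg at t=21 h): 395·exp(−0.07702·29) = 42.326 mg/L
Dose 5 (300 mg at t=28 h): 300·exp(−0.07702·22) = 55.115 mg/L
Dose 6 (330 mg at t=35 h): 330·exp(−0.07702·15) = 103.943 mg/L
Dose 7 (165 mg at t=42 h): 165·exp(−0.07702·8) = 89.105 mg/L
Dose 8 (455 mg at t=49 h): 455·exp(−0.07702·1) = 421.273 mg/L
C(50) = 4.571 + 16.951 + 12.188 + 42.326 + 55.115 + 103.943 + 89.105 + 421.273 = 745.473 mg/L

745.473 mg/L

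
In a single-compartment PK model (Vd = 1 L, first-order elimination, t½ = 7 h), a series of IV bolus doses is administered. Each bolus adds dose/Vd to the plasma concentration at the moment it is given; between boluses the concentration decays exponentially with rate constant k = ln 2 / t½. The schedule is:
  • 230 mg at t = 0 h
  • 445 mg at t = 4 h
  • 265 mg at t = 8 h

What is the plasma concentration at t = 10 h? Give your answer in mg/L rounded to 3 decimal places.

548.493 mg/L

k = ln 2 / 7 = 0.09902 per h
Dose 1 (230 mg at t=0 h): 230·exp(−0.09902·10) = 85.445 mg/L
Dose 2 (445 mg at t=4 h): 445·exp(−0.09902·6) = 245.660 mg/L
Dose 3 (265 mg at t=8 h): 265·exp(−0.09902·2) = 217.389 mg/L
C(10) = 85.445 + 245.660 + 217.389 = 548.493 mg/L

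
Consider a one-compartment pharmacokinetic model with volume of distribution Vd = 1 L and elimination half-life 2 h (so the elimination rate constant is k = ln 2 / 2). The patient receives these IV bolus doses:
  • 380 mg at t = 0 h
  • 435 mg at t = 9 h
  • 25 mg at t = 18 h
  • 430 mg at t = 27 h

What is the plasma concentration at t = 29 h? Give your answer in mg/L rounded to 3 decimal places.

215.994 mg/L

k = ln 2 / 2 = 0.34657 per h
Dose 1 (380 mg at t=0 h): 380·exp(−0.34657·29) = 0.016 mg/L
Dose 2 (435 mg at t=9 h): 435·exp(−0.34657·20) = 0.425 mg/L
Dose 3 (25 mg at t=18 h): 25·exp(−0.34657·11) = 0.552 mg/L
Dose 4 (430 mg at t=27 h): 430·exp(−0.34657·2) = 215.000 mg/L
C(29) = 0.016 + 0.425 + 0.552 + 215.000 = 215.994 mg/L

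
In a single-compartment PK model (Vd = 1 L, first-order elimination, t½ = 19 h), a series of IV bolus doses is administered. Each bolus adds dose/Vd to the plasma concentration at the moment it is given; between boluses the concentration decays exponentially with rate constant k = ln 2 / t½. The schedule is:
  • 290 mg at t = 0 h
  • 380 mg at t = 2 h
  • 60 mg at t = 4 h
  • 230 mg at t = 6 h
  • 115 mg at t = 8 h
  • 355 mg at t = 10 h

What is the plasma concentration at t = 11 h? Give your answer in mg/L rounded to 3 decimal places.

1151.277 mg/L

k = ln 2 / 19 = 0.03648 per h
Dose 1 (290 mg at t=0 h): 290·exp(−0.03648·11) = 194.141 mg/L
Dose 2 (380 mg at t=2 h): 380·exp(−0.03648·9) = 273.647 mg/L
Dose 3 (60 mg at t=4 h): 60·exp(−0.03648·7) = 46.478 mg/L
Dose 4 (230 mg at t=6 h): 230·exp(−0.03648·5) = 191.650 mg/L
Dose 5 (115 mg at t=8 h): 115·exp(−0.03648·3) = 103.078 mg/L
Dose 6 (355 mg at t=10 h): 355·exp(−0.03648·1) = 342.282 mg/L
C(11) = 194.141 + 273.647 + 46.478 + 191.650 + 103.078 + 342.282 = 1151.277 mg/L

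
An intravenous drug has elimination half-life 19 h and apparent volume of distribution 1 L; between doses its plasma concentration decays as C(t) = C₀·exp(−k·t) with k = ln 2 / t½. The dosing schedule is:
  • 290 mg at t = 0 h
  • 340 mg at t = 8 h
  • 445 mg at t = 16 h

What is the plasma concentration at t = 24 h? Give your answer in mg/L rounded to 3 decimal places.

642.846 mg/L

k = ln 2 / 19 = 0.03648 per h
Dose 1 (290 mg at t=0 h): 290·exp(−0.03648·24) = 120.823 mg/L
Dose 2 (340 mg at t=8 h): 340·exp(−0.03648·16) = 189.662 mg/L
Dose 3 (445 mg at t=16 h): 445·exp(−0.03648·8) = 332.361 mg/L
C(24) = 120.823 + 189.662 + 332.361 = 642.846 mg/L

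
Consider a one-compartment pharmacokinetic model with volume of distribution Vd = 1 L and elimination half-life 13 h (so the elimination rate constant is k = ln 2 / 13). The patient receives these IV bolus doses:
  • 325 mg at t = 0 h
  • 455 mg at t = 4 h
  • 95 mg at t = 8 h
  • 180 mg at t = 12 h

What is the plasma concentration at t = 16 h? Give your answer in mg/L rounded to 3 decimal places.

k = ln 2 / 13 = 0.05332 per h
Dose 1 (325 mg at t=0 h): 325·exp(−0.05332·16) = 138.479 mg/L
Dose 2 (455 mg at t=4 h): 455·exp(−0.05332·12) = 239.959 mg/L
Dose 3 (95 mg at t=8 h): 95·exp(−0.05332·8) = 62.012 mg/L
Dose 4 (180 mg at t=12 h): 180·exp(−0.05332·4) = 145.428 mg/L
C(16) = 138.479 + 239.959 + 62.012 + 145.428 = 585.878 mg/L

585.878 mg/L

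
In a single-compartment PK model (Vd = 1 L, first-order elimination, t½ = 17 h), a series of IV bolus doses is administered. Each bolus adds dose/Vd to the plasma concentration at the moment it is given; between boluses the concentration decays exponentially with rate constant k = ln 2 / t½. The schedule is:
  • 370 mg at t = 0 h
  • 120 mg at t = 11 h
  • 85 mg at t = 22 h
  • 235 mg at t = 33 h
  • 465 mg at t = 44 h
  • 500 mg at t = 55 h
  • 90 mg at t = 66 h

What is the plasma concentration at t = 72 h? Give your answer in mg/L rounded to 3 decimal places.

557.543 mg/L

k = ln 2 / 17 = 0.04077 per h
Dose 1 (370 mg at t=0 h): 370·exp(−0.04077·72) = 19.645 mg/L
Dose 2 (120 mg at t=11 h): 120·exp(−0.04077·61) = 9.977 mg/L
Dose 3 (85 mg at t=22 h): 85·exp(−0.04077·50) = 11.067 mg/L
Dose 4 (235 mg at t=33 h): 235·exp(−0.04077·39) = 47.915 mg/L
Dose 5 (465 mg at t=44 h): 465·exp(−0.04077·28) = 148.470 mg/L
Dose 6 (500 mg at t=55 h): 500·exp(−0.04077·17) = 250.000 mg/L
Dose 7 (90 mg at t=66 h): 90·exp(−0.04077·6) = 70.469 mg/L
C(72) = 19.645 + 9.977 + 11.067 + 47.915 + 148.470 + 250.000 + 70.469 = 557.543 mg/L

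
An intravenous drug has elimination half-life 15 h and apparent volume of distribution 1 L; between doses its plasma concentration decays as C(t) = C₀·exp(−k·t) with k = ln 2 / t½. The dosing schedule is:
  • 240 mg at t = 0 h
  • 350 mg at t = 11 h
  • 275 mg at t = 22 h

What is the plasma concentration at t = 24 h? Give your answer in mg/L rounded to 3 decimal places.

k = ln 2 / 15 = 0.04621 per h
Dose 1 (240 mg at t=0 h): 240·exp(−0.04621·24) = 79.170 mg/L
Dose 2 (350 mg at t=11 h): 350·exp(−0.04621·13) = 191.944 mg/L
Dose 3 (275 mg at t=22 h): 275·exp(−0.04621·2) = 250.724 mg/L
C(24) = 79.170 + 191.944 + 250.724 = 521.839 mg/L

521.839 mg/L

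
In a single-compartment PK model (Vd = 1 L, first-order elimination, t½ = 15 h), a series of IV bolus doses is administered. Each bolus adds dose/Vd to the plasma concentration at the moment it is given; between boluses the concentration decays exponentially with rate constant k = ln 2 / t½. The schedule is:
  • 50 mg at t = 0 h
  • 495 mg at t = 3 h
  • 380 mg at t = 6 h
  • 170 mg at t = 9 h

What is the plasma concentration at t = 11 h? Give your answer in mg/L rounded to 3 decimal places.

k = ln 2 / 15 = 0.04621 per h
Dose 1 (50 mg at t=0 h): 50·exp(−0.04621·11) = 30.076 mg/L
Dose 2 (495 mg at t=3 h): 495·exp(−0.04621·8) = 342.023 mg/L
Dose 3 (380 mg at t=6 h): 380·exp(−0.04621·5) = 301.606 mg/L
Dose 4 (170 mg at t=9 h): 170·exp(−0.04621·2) = 154.993 mg/L
C(11) = 30.076 + 342.023 + 301.606 + 154.993 = 828.698 mg/L

828.698 mg/L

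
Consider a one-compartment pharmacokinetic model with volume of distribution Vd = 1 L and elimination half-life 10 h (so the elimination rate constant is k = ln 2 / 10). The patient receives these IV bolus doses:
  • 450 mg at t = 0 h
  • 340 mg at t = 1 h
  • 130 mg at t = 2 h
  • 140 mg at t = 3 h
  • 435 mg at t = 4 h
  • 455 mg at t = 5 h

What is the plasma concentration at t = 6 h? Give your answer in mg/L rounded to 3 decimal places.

1552.762 mg/L

k = ln 2 / 10 = 0.06931 per h
Dose 1 (450 mg at t=0 h): 450·exp(−0.06931·6) = 296.889 mg/L
Dose 2 (340 mg at t=1 h): 340·exp(−0.06931·5) = 240.416 mg/L
Dose 3 (130 mg at t=2 h): 130·exp(−0.06931·4) = 98.522 mg/L
Dose 4 (140 mg at t=3 h): 140·exp(−0.06931·3) = 113.715 mg/L
Dose 5 (435 mg at t=4 h): 435·exp(−0.06931·2) = 378.689 mg/L
Dose 6 (455 mg at t=5 h): 455·exp(−0.06931·1) = 424.530 mg/L
C(6) = 296.889 + 240.416 + 98.522 + 113.715 + 378.689 + 424.530 = 1552.762 mg/L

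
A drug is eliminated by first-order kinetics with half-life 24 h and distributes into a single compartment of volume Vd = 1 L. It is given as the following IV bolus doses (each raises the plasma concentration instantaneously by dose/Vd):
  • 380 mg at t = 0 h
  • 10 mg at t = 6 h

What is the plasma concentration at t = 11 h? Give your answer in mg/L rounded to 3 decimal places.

k = ln 2 / 24 = 0.02888 per h
Dose 1 (380 mg at t=0 h): 380·exp(−0.02888·11) = 276.574 mg/L
Dose 2 (10 mg at t=6 h): 10·exp(−0.02888·5) = 8.655 mg/L
C(11) = 276.574 + 8.655 = 285.229 mg/L

285.229 mg/L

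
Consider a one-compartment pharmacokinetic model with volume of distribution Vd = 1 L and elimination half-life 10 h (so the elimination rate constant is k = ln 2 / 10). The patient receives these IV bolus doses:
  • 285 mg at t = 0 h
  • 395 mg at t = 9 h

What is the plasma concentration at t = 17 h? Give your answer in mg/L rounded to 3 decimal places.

314.587 mg/L

k = ln 2 / 10 = 0.06931 per h
Dose 1 (285 mg at t=0 h): 285·exp(−0.06931·17) = 87.719 mg/L
Dose 2 (395 mg at t=9 h): 395·exp(−0.06931·8) = 226.868 mg/L
C(17) = 87.719 + 226.868 = 314.587 mg/L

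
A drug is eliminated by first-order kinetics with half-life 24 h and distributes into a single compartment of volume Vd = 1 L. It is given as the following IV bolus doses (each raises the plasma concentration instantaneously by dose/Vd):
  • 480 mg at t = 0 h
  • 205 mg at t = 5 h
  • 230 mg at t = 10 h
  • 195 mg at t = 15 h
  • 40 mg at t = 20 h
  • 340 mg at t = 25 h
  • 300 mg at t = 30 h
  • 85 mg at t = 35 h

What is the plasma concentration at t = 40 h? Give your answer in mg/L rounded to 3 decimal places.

k = ln 2 / 24 = 0.02888 per h
Dose 1 (480 mg at t=0 h): 480·exp(−0.02888·40) = 151.191 mg/L
Dose 2 (205 mg at t=5 h): 205·exp(−0.02888·35) = 74.602 mg/L
Dose 3 (230 mg at t=10 h): 230·exp(−0.02888·30) = 96.703 mg/L
Dose 4 (195 mg at t=15 h): 195·exp(−0.02888·25) = 94.724 mg/L
Dose 5 (40 mg at t=20 h): 40·exp(−0.02888·20) = 22.449 mg/L
Dose 6 (340 mg at t=25 h): 340·exp(−0.02888·15) = 220.463 mg/L
Dose 7 (300 mg at t=30 h): 300·exp(−0.02888·10) = 224.746 mg/L
Dose 8 (85 mg at t=35 h): 85·exp(−0.02888·5) = 73.571 mg/L
C(40) = 151.191 + 74.602 + 96.703 + 94.724 + 22.449 + 220.463 + 224.746 + 73.571 = 958.449 mg/L

958.449 mg/L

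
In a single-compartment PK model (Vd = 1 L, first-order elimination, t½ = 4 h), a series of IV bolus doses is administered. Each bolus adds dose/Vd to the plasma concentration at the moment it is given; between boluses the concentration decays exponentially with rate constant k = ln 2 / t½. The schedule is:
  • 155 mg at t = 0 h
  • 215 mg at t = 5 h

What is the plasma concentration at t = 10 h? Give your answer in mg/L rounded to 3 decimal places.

117.797 mg/L

k = ln 2 / 4 = 0.17329 per h
Dose 1 (155 mg at t=0 h): 155·exp(−0.17329·10) = 27.400 mg/L
Dose 2 (215 mg at t=5 h): 215·exp(−0.17329·5) = 90.396 mg/L
C(10) = 27.400 + 90.396 = 117.797 mg/L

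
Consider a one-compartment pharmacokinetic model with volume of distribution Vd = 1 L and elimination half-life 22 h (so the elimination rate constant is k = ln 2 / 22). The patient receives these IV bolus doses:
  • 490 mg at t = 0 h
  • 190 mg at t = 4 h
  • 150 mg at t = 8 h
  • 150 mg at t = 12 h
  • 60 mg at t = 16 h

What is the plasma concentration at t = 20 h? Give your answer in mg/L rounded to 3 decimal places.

647.956 mg/L

k = ln 2 / 22 = 0.03151 per h
Dose 1 (490 mg at t=0 h): 490·exp(−0.03151·20) = 260.935 mg/L
Dose 2 (190 mg at t=4 h): 190·exp(−0.03151·16) = 114.768 mg/L
Dose 3 (150 mg at t=8 h): 150·exp(−0.03151·12) = 102.776 mg/L
Dose 4 (150 mg at t=12 h): 150·exp(−0.03151·8) = 116.580 mg/L
Dose 5 (60 mg at t=16 h): 60·exp(−0.03151·4) = 52.895 mg/L
C(20) = 260.935 + 114.768 + 102.776 + 116.580 + 52.895 = 647.956 mg/L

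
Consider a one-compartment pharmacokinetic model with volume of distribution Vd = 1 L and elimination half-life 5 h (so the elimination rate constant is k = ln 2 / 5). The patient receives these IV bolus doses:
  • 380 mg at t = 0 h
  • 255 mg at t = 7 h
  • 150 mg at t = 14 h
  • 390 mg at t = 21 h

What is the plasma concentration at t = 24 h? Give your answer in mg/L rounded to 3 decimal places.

332.602 mg/L

k = ln 2 / 5 = 0.13863 per h
Dose 1 (380 mg at t=0 h): 380·exp(−0.13863·24) = 13.641 mg/L
Dose 2 (255 mg at t=7 h): 255·exp(−0.13863·17) = 24.157 mg/L
Dose 3 (150 mg at t=14 h): 150·exp(−0.13863·10) = 37.500 mg/L
Dose 4 (390 mg at t=21 h): 390·exp(−0.13863·3) = 257.304 mg/L
C(24) = 13.641 + 24.157 + 37.500 + 257.304 = 332.602 mg/L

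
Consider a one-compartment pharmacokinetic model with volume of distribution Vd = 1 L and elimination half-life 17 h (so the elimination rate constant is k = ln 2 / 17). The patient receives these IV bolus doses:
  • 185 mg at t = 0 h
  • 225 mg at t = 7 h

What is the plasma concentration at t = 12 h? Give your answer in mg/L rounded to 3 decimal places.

296.921 mg/L

k = ln 2 / 17 = 0.04077 per h
Dose 1 (185 mg at t=0 h): 185·exp(−0.04077·12) = 113.417 mg/L
Dose 2 (225 mg at t=7 h): 225·exp(−0.04077·5) = 183.503 mg/L
C(12) = 113.417 + 183.503 = 296.921 mg/L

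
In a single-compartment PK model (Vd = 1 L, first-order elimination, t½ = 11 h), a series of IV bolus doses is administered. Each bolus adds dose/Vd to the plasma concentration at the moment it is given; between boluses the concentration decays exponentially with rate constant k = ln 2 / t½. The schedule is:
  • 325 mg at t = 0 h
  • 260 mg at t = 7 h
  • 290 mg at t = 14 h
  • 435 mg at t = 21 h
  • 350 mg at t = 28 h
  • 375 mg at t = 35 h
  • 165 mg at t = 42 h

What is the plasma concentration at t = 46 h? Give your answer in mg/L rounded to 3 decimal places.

597.123 mg/L

k = ln 2 / 11 = 0.06301 per h
Dose 1 (325 mg at t=0 h): 325·exp(−0.06301·46) = 17.907 mg/L
Dose 2 (260 mg at t=7 h): 260·exp(−0.06301·39) = 22.268 mg/L
Dose 3 (290 mg at t=14 h): 290·exp(−0.06301·32) = 38.608 mg/L
Dose 4 (435 mg at t=21 h): 435·exp(−0.06301·25) = 90.018 mg/L
Dose 5 (350 mg at t=28 h): 350·exp(−0.06301·18) = 112.583 mg/L
Dose 6 (375 mg at t=35 h): 375·exp(−0.06301·11) = 187.500 mg/L
Dose 7 (165 mg at t=42 h): 165·exp(−0.06301·4) = 128.239 mg/L
C(46) = 17.907 + 22.268 + 38.608 + 90.018 + 112.583 + 187.500 + 128.239 = 597.123 mg/L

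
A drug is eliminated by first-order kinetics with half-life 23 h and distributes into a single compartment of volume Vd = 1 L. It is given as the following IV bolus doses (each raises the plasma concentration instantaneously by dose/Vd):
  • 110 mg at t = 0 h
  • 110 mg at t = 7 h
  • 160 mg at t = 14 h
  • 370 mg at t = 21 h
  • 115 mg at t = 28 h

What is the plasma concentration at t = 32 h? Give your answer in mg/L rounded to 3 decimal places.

554.269 mg/L

k = ln 2 / 23 = 0.03014 per h
Dose 1 (110 mg at t=0 h): 110·exp(−0.03014·32) = 41.934 mg/L
Dose 2 (110 mg at t=7 h): 110·exp(−0.03014·25) = 51.783 mg/L
Dose 3 (160 mg at t=14 h): 160·exp(−0.03014·18) = 93.010 mg/L
Dose 4 (370 mg at t=21 h): 370·exp(−0.03014·11) = 265.602 mg/L
Dose 5 (115 mg at t=28 h): 115·exp(−0.03014·4) = 101.940 mg/L
C(32) = 41.934 + 51.783 + 93.010 + 265.602 + 101.940 = 554.269 mg/L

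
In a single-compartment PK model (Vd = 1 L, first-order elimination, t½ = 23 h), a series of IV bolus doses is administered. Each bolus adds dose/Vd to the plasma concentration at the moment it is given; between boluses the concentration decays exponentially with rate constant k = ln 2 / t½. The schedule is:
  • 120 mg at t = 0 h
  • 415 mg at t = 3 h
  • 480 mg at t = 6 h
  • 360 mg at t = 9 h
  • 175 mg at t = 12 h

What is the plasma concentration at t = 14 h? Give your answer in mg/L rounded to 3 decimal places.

k = ln 2 / 23 = 0.03014 per h
Dose 1 (120 mg at t=0 h): 120·exp(−0.03014·14) = 78.695 mg/L
Dose 2 (415 mg at t=3 h): 415·exp(−0.03014·11) = 297.905 mg/L
Dose 3 (480 mg at t=6 h): 480·exp(−0.03014·8) = 377.168 mg/L
Dose 4 (360 mg at t=9 h): 360·exp(−0.03014·5) = 309.643 mg/L
Dose 5 (175 mg at t=12 h): 175·exp(−0.03014·2) = 164.764 mg/L
C(14) = 78.695 + 297.905 + 377.168 + 309.643 + 164.764 = 1228.174 mg/L

1228.174 mg/L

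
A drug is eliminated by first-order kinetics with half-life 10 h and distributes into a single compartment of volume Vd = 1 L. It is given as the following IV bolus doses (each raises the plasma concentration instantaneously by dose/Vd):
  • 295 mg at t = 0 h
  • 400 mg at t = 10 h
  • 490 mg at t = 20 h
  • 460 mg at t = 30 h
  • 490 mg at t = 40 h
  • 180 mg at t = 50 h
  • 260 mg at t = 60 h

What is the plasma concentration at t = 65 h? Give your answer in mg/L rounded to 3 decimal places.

408.520 mg/L

k = ln 2 / 10 = 0.06931 per h
Dose 1 (295 mg at t=0 h): 295·exp(−0.06931·65) = 3.259 mg/L
Dose 2 (400 mg at t=10 h): 400·exp(−0.06931·55) = 8.839 mg/L
Dose 3 (490 mg at t=20 h): 490·exp(−0.06931·45) = 21.655 mg/L
Dose 4 (460 mg at t=30 h): 460·exp(−0.06931·35) = 40.659 mg/L
Dose 5 (490 mg at t=40 h): 490·exp(−0.06931·25) = 86.621 mg/L
Dose 6 (180 mg at t=50 h): 180·exp(−0.06931·15) = 63.640 mg/L
Dose 7 (260 mg at t=60 h): 260·exp(−0.06931·5) = 183.848 mg/L
C(65) = 3.259 + 8.839 + 21.655 + 40.659 + 86.621 + 63.640 + 183.848 = 408.520 mg/L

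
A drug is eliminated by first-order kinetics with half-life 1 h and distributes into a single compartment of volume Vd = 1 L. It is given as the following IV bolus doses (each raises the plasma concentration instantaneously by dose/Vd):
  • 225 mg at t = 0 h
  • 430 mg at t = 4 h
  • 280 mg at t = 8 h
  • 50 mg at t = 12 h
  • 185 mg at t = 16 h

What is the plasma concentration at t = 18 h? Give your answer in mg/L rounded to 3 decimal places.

k = ln 2 / 1 = 0.69315 per h
Dose 1 (225 mg at t=0 h): 225·exp(−0.69315·18) = 0.001 mg/L
Dose 2 (430 mg at t=4 h): 430·exp(−0.69315·14) = 0.026 mg/L
Dose 3 (280 mg at t=8 h): 280·exp(−0.69315·10) = 0.273 mg/L
Dose 4 (50 mg at t=12 h): 50·exp(−0.69315·6) = 0.781 mg/L
Dose 5 (185 mg at t=16 h): 185·exp(−0.69315·2) = 46.250 mg/L
C(18) = 0.001 + 0.026 + 0.273 + 0.781 + 46.250 = 47.332 mg/L

47.332 mg/L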